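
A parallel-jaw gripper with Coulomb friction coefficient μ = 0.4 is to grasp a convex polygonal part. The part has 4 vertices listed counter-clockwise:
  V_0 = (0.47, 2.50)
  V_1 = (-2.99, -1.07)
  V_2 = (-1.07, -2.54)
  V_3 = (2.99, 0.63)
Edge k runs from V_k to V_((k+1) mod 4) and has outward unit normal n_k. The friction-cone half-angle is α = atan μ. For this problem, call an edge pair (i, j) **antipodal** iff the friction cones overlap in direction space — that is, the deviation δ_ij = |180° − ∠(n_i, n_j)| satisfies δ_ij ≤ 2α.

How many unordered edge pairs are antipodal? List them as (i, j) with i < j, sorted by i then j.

count = 2; pairs: (0,2), (1,3)

α = atan 0.4 = 21.80°;  2α = 43.60°
n_0 = (-0.7181, +0.6960)
n_1 = (-0.6079, -0.7940)
n_2 = (+0.6154, -0.7882)
n_3 = (+0.5959, +0.8030)
  (0,1): δ = 83.34°  ·
  (0,2): δ = 7.91°  ✓
  (0,3): δ = 97.53°  ·
  (1,2): δ = 104.58°  ·
  (1,3): δ = 0.86°  ✓
  (2,3): δ = 74.56°  ·
antipodal pairs: 2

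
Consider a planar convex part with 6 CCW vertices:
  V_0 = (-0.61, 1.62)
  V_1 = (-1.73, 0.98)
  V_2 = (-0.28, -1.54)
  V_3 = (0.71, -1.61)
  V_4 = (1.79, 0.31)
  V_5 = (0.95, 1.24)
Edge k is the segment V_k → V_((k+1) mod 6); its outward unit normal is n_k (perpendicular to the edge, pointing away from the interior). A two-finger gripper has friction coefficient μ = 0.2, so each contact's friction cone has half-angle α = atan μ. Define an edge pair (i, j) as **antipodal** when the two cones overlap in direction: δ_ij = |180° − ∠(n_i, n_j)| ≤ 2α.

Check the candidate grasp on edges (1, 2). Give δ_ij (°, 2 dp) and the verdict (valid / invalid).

α = atan 0.2 = 11.31°;  2α = 22.62°
edge 1: e_1 = (+1.45, -2.52);  n_1 = (-0.8668, -0.4987)
edge 2: e_2 = (+0.99, -0.07);  n_2 = (-0.0705, -0.9975)
∠(n_1, n_2) = 56.04°
δ = |180° − 56.04°| = 123.96°
123.96° > 2α = 22.62°  →  invalid

δ = 123.96°, invalid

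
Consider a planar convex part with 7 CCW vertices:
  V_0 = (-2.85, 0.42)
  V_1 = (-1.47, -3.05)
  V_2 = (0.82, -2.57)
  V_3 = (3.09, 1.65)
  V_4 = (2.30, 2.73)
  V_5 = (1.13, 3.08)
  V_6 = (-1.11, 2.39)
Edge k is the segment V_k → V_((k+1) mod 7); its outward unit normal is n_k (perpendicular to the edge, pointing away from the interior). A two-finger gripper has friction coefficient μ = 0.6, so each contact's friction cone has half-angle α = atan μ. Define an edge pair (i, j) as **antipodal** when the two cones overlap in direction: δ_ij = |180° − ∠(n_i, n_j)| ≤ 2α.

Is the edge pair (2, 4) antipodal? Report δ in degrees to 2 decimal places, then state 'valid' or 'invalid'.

α = atan 0.6 = 30.96°;  2α = 61.93°
edge 2: e_2 = (+2.27, +4.22);  n_2 = (+0.8807, -0.4737)
edge 4: e_4 = (-1.17, +0.35);  n_4 = (+0.2866, +0.9581)
∠(n_2, n_4) = 101.62°
δ = |180° − 101.62°| = 78.38°
78.38° > 2α = 61.93°  →  invalid

δ = 78.38°, invalid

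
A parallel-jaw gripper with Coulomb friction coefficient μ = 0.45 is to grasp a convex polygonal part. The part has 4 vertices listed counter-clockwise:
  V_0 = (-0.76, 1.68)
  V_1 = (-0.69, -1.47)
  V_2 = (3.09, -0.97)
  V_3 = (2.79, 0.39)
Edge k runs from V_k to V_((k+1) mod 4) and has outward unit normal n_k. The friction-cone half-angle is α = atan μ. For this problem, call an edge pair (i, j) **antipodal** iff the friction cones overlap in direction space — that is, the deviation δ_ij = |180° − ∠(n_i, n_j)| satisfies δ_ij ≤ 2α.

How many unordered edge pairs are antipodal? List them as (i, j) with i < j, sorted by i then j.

count = 2; pairs: (0,2), (1,3)

α = atan 0.45 = 24.23°;  2α = 48.46°
n_0 = (-0.9998, -0.0222)
n_1 = (+0.1311, -0.9914)
n_2 = (+0.9765, +0.2154)
n_3 = (+0.3415, +0.9399)
  (0,1): δ = 83.74°  ·
  (0,2): δ = 11.17°  ✓
  (0,3): δ = 68.76°  ·
  (1,2): δ = 85.10°  ·
  (1,3): δ = 27.51°  ✓
  (2,3): δ = 122.41°  ·
antipodal pairs: 2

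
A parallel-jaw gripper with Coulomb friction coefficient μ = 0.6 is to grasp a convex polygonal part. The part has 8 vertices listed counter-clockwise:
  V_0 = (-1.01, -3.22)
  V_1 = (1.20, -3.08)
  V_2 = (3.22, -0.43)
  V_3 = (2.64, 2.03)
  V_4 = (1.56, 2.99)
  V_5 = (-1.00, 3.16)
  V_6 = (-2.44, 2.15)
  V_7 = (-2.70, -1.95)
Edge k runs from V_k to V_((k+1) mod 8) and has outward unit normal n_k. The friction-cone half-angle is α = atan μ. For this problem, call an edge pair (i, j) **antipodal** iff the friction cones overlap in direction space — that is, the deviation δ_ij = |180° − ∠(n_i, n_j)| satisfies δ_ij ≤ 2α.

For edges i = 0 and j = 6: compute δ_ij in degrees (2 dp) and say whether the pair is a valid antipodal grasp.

δ = 82.75°, invalid

α = atan 0.6 = 30.96°;  2α = 61.93°
edge 0: e_0 = (+2.21, +0.14);  n_0 = (+0.0632, -0.9980)
edge 6: e_6 = (-0.26, -4.10);  n_6 = (-0.9980, +0.0633)
∠(n_0, n_6) = 97.25°
δ = |180° − 97.25°| = 82.75°
82.75° > 2α = 61.93°  →  invalid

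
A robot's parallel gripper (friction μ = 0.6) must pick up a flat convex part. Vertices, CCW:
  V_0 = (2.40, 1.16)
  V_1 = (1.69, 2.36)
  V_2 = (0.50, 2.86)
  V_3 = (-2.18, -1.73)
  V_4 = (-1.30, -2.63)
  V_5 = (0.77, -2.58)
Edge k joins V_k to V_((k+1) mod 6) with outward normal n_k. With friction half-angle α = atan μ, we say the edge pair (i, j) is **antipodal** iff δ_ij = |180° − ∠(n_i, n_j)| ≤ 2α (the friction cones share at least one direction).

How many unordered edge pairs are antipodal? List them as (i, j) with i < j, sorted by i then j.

α = atan 0.6 = 30.96°;  2α = 61.93°
n_0 = (+0.8606, +0.5092)
n_1 = (+0.3874, +0.9219)
n_2 = (-0.8636, +0.5042)
n_3 = (-0.7150, -0.6991)
n_4 = (+0.0241, -0.9997)
n_5 = (+0.9167, -0.3995)
  (0,1): δ = 143.40°  ·
  (0,2): δ = 60.89°  ✓
  (0,3): δ = 13.74°  ✓
  (0,4): δ = 60.77°  ✓
  (0,5): δ = 125.84°  ·
  (1,2): δ = 97.49°  ·
  (1,3): δ = 22.85°  ✓
  (1,4): δ = 24.17°  ✓
  (1,5): δ = 89.24°  ·
  (2,3): δ = 105.36°  ·
  (2,4): δ = 58.34°  ✓
  (2,5): δ = 6.73°  ✓
  (3,4): δ = 132.97°  ·
  (3,5): δ = 67.91°  ·
  (4,5): δ = 114.93°  ·
antipodal pairs: 7

count = 7; pairs: (0,2), (0,3), (0,4), (1,3), (1,4), (2,4), (2,5)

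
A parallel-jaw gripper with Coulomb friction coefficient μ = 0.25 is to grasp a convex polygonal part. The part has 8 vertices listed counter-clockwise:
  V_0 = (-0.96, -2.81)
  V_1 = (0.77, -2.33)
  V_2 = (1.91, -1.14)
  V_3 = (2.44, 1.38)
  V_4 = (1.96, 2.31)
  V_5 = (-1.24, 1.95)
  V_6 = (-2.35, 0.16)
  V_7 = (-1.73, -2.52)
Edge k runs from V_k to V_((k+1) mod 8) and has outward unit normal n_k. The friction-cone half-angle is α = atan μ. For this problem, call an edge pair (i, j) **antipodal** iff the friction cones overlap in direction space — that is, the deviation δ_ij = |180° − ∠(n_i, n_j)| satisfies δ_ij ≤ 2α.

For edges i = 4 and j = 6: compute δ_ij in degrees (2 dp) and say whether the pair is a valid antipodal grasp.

δ = 83.39°, invalid

α = atan 0.25 = 14.04°;  2α = 28.07°
edge 4: e_4 = (-3.20, -0.36);  n_4 = (-0.1118, +0.9937)
edge 6: e_6 = (+0.62, -2.68);  n_6 = (-0.9743, -0.2254)
∠(n_4, n_6) = 96.61°
δ = |180° − 96.61°| = 83.39°
83.39° > 2α = 28.07°  →  invalid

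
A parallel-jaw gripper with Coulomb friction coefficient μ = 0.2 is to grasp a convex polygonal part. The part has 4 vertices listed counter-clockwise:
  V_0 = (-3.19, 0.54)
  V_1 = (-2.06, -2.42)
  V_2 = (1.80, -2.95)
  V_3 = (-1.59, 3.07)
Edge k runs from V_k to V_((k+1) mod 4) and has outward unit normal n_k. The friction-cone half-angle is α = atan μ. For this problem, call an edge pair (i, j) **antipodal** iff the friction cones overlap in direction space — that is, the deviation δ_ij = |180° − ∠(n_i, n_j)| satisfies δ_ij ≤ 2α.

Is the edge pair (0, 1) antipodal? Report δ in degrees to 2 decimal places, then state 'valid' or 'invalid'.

δ = 118.71°, invalid

α = atan 0.2 = 11.31°;  2α = 22.62°
edge 0: e_0 = (+1.13, -2.96);  n_0 = (-0.9342, -0.3567)
edge 1: e_1 = (+3.86, -0.53);  n_1 = (-0.1360, -0.9907)
∠(n_0, n_1) = 61.29°
δ = |180° − 61.29°| = 118.71°
118.71° > 2α = 22.62°  →  invalid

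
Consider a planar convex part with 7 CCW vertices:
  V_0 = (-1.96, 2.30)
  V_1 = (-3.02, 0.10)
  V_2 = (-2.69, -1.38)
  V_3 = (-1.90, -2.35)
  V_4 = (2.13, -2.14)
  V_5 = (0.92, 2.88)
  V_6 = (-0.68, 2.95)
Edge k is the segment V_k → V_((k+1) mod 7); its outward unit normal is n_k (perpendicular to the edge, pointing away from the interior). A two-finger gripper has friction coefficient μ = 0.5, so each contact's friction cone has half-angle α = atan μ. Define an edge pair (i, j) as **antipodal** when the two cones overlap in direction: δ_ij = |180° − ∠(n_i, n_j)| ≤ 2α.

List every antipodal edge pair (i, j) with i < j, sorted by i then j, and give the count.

count = 6; pairs: (0,4), (1,4), (2,4), (2,5), (3,5), (3,6)

α = atan 0.5 = 26.57°;  2α = 53.13°
n_0 = (-0.9009, +0.4341)
n_1 = (-0.9760, -0.2176)
n_2 = (-0.7754, -0.6315)
n_3 = (+0.0520, -0.9986)
n_4 = (+0.9722, +0.2343)
n_5 = (+0.0437, +0.9990)
n_6 = (-0.4528, +0.8916)
  (0,1): δ = 141.70°  ·
  (0,2): δ = 115.11°  ·
  (0,3): δ = 61.29°  ·
  (0,4): δ = 39.28°  ✓
  (0,5): δ = 113.22°  ·
  (0,6): δ = 142.65°  ·
  (1,2): δ = 153.41°  ·
  (1,3): δ = 99.59°  ·
  (1,4): δ = 0.98°  ✓
  (1,5): δ = 74.93°  ·
  (1,6): δ = 104.35°  ·
  (2,3): δ = 126.18°  ·
  (2,4): δ = 25.61°  ✓
  (2,5): δ = 48.33°  ✓
  (2,6): δ = 77.76°  ·
  (3,4): δ = 79.43°  ·
  (3,5): δ = 5.49°  ✓
  (3,6): δ = 23.94°  ✓
  (4,5): δ = 106.06°  ·
  (4,6): δ = 76.63°  ·
  (5,6): δ = 150.57°  ·
antipodal pairs: 6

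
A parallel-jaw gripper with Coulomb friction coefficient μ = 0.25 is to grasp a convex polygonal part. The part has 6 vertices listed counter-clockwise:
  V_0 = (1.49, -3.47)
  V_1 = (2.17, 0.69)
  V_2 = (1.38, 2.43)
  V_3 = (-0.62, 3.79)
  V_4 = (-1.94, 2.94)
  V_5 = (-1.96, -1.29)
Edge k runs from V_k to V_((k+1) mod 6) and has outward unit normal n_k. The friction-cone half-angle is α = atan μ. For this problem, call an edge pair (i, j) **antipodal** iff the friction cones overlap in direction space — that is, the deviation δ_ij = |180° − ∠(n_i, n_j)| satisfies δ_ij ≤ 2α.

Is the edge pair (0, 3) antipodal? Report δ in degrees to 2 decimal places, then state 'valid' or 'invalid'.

δ = 47.94°, invalid

α = atan 0.25 = 14.04°;  2α = 28.07°
edge 0: e_0 = (+0.68, +4.16);  n_0 = (+0.9869, -0.1613)
edge 3: e_3 = (-1.32, -0.85);  n_3 = (-0.5414, +0.8408)
∠(n_0, n_3) = 132.06°
δ = |180° − 132.06°| = 47.94°
47.94° > 2α = 28.07°  →  invalid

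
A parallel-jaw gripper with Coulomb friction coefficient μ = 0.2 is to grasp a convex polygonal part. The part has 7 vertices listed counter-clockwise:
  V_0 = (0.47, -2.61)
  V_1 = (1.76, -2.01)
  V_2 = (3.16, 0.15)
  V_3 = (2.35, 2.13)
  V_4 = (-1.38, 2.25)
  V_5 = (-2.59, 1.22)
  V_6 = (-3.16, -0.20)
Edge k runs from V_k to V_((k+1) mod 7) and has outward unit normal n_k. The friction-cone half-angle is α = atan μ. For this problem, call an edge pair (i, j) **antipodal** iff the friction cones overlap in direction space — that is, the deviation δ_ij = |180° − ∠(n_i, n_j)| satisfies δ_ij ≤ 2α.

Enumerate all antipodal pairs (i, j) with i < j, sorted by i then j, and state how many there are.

count = 3; pairs: (0,4), (1,4), (1,5)

α = atan 0.2 = 11.31°;  2α = 22.62°
n_0 = (+0.4217, -0.9067)
n_1 = (+0.8392, -0.5439)
n_2 = (+0.9255, +0.3786)
n_3 = (+0.0322, +0.9995)
n_4 = (-0.6482, +0.7615)
n_5 = (-0.9280, +0.3725)
n_6 = (-0.5531, -0.8331)
  (0,1): δ = 147.89°  ·
  (0,2): δ = 92.69°  ·
  (0,3): δ = 26.79°  ·
  (0,4): δ = 15.46°  ✓
  (0,5): δ = 43.19°  ·
  (0,6): δ = 121.48°  ·
  (1,2): δ = 124.80°  ·
  (1,3): δ = 58.89°  ·
  (1,4): δ = 16.65°  ✓
  (1,5): δ = 11.08°  ✓
  (1,6): δ = 89.37°  ·
  (2,3): δ = 114.09°  ·
  (2,4): δ = 71.84°  ·
  (2,5): δ = 44.12°  ·
  (2,6): δ = 34.17°  ·
  (3,4): δ = 137.75°  ·
  (3,5): δ = 110.03°  ·
  (3,6): δ = 31.74°  ·
  (4,5): δ = 152.28°  ·
  (4,6): δ = 73.99°  ·
  (5,6): δ = 101.71°  ·
antipodal pairs: 3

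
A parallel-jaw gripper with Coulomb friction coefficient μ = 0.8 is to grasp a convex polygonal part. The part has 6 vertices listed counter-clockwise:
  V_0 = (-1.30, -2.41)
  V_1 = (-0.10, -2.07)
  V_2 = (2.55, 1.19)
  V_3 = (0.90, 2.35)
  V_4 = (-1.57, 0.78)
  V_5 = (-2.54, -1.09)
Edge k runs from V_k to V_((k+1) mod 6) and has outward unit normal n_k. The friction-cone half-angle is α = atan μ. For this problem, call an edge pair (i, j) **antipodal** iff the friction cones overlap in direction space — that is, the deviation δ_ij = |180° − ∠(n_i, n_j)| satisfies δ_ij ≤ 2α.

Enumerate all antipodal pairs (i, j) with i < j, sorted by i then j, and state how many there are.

count = 6; pairs: (0,2), (0,3), (0,4), (1,3), (1,4), (2,5)

α = atan 0.8 = 38.66°;  2α = 77.32°
n_0 = (+0.2726, -0.9621)
n_1 = (+0.7760, -0.6308)
n_2 = (+0.5751, +0.8181)
n_3 = (-0.5364, +0.8439)
n_4 = (-0.8877, +0.4605)
n_5 = (-0.7288, -0.6847)
  (0,1): δ = 144.93°  ·
  (0,2): δ = 50.93°  ✓
  (0,3): δ = 16.62°  ✓
  (0,4): δ = 46.76°  ✓
  (0,5): δ = 117.39°  ·
  (1,2): δ = 86.00°  ·
  (1,3): δ = 18.45°  ✓
  (1,4): δ = 11.69°  ✓
  (1,5): δ = 82.32°  ·
  (2,3): δ = 112.45°  ·
  (2,4): δ = 82.31°  ·
  (2,5): δ = 11.68°  ✓
  (3,4): δ = 149.86°  ·
  (3,5): δ = 79.23°  ·
  (4,5): δ = 109.37°  ·
antipodal pairs: 6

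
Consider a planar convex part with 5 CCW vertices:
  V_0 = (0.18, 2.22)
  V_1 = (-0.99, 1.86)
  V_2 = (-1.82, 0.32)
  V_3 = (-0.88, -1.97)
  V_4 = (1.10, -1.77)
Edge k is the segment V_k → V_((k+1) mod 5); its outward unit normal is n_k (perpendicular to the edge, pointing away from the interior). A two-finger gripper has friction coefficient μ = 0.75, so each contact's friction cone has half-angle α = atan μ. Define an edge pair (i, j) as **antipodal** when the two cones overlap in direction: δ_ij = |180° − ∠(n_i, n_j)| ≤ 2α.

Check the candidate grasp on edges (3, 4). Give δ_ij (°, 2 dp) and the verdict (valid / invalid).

α = atan 0.75 = 36.87°;  2α = 73.74°
edge 3: e_3 = (+1.98, +0.20);  n_3 = (+0.1005, -0.9949)
edge 4: e_4 = (-0.92, +3.99);  n_4 = (+0.9744, +0.2247)
∠(n_3, n_4) = 97.22°
δ = |180° − 97.22°| = 82.78°
82.78° > 2α = 73.74°  →  invalid

δ = 82.78°, invalid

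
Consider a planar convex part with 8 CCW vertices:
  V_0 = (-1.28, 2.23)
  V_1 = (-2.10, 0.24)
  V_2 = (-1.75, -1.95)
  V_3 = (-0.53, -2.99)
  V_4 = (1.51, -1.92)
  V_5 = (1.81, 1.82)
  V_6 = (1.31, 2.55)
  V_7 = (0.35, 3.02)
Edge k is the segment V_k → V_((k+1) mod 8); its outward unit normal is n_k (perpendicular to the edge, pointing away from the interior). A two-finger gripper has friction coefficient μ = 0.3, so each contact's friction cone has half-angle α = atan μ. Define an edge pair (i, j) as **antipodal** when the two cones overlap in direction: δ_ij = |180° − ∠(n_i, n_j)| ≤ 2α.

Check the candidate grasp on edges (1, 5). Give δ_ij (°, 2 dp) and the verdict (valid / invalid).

δ = 25.33°, valid

α = atan 0.3 = 16.70°;  2α = 33.40°
edge 1: e_1 = (+0.35, -2.19);  n_1 = (-0.9875, -0.1578)
edge 5: e_5 = (-0.50, +0.73);  n_5 = (+0.8250, +0.5651)
∠(n_1, n_5) = 154.67°
δ = |180° − 154.67°| = 25.33°
25.33° ≤ 2α = 33.40°  →  valid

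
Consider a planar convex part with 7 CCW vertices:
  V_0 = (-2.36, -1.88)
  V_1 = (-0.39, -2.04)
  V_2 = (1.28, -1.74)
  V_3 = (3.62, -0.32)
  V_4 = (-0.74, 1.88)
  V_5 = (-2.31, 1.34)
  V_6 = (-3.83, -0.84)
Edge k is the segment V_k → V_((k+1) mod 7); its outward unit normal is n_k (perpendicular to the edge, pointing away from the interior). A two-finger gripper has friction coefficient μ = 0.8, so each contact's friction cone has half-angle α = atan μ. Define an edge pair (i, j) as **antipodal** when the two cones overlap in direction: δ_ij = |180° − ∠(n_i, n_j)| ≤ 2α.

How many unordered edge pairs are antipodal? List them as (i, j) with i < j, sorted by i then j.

α = atan 0.8 = 38.66°;  2α = 77.32°
n_0 = (-0.0810, -0.9967)
n_1 = (+0.1768, -0.9842)
n_2 = (+0.5188, -0.8549)
n_3 = (+0.4505, +0.8928)
n_4 = (-0.3252, +0.9456)
n_5 = (-0.8203, +0.5719)
n_6 = (-0.5776, -0.8164)
  (0,1): δ = 165.17°  ·
  (0,2): δ = 144.11°  ·
  (0,3): δ = 22.13°  ✓
  (0,4): δ = 23.62°  ✓
  (0,5): δ = 59.76°  ✓
  (0,6): δ = 149.36°  ·
  (1,2): δ = 158.93°  ·
  (1,3): δ = 36.96°  ✓
  (1,4): δ = 8.80°  ✓
  (1,5): δ = 44.93°  ✓
  (1,6): δ = 134.54°  ·
  (2,3): δ = 58.03°  ✓
  (2,4): δ = 12.27°  ✓
  (2,5): δ = 23.86°  ✓
  (2,6): δ = 113.47°  ·
  (3,4): δ = 134.24°  ·
  (3,5): δ = 98.11°  ·
  (3,6): δ = 8.50°  ✓
  (4,5): δ = 143.87°  ·
  (4,6): δ = 54.26°  ✓
  (5,6): δ = 90.39°  ·
antipodal pairs: 11

count = 11; pairs: (0,3), (0,4), (0,5), (1,3), (1,4), (1,5), (2,3), (2,4), (2,5), (3,6), (4,6)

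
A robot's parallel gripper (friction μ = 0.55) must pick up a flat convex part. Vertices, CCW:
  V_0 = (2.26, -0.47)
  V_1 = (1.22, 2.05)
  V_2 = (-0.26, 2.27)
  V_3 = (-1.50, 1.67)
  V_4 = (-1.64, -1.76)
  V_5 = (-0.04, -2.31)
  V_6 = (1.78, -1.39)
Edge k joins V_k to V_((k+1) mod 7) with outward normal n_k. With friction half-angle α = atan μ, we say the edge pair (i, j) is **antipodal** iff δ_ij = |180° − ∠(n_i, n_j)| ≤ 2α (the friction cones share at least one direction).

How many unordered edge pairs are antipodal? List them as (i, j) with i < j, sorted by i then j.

count = 8; pairs: (0,3), (0,4), (1,4), (1,5), (2,4), (2,5), (2,6), (3,6)

α = atan 0.55 = 28.81°;  2α = 57.62°
n_0 = (+0.9244, +0.3815)
n_1 = (+0.1470, +0.9891)
n_2 = (-0.4356, +0.9002)
n_3 = (-0.9992, +0.0408)
n_4 = (-0.3251, -0.9457)
n_5 = (+0.4511, -0.8925)
n_6 = (+0.8866, -0.4626)
  (0,1): δ = 120.88°  ·
  (0,2): δ = 86.60°  ·
  (0,3): δ = 24.76°  ✓
  (0,4): δ = 48.60°  ✓
  (0,5): δ = 94.39°  ·
  (0,6): δ = 130.02°  ·
  (1,2): δ = 145.72°  ·
  (1,3): δ = 83.88°  ·
  (1,4): δ = 10.52°  ✓
  (1,5): δ = 35.27°  ✓
  (1,6): δ = 70.90°  ·
  (2,3): δ = 118.16°  ·
  (2,4): δ = 44.79°  ✓
  (2,5): δ = 1.00°  ✓
  (2,6): δ = 36.63°  ✓
  (3,4): δ = 106.63°  ·
  (3,5): δ = 60.85°  ·
  (3,6): δ = 25.22°  ✓
  (4,5): δ = 134.21°  ·
  (4,6): δ = 98.58°  ·
  (5,6): δ = 144.37°  ·
antipodal pairs: 8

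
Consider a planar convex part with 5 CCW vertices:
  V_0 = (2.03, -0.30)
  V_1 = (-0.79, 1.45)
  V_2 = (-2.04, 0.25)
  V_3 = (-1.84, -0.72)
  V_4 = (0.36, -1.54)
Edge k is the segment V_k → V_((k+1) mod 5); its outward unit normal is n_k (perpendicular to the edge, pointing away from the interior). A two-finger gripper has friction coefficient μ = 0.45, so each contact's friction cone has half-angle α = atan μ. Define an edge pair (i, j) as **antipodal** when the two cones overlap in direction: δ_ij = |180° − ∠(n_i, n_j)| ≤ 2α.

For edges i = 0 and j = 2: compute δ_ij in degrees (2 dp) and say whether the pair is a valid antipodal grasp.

α = atan 0.45 = 24.23°;  2α = 48.46°
edge 0: e_0 = (-2.82, +1.75);  n_0 = (+0.5273, +0.8497)
edge 2: e_2 = (+0.20, -0.97);  n_2 = (-0.9794, -0.2019)
∠(n_0, n_2) = 133.47°
δ = |180° − 133.47°| = 46.53°
46.53° ≤ 2α = 48.46°  →  valid

δ = 46.53°, valid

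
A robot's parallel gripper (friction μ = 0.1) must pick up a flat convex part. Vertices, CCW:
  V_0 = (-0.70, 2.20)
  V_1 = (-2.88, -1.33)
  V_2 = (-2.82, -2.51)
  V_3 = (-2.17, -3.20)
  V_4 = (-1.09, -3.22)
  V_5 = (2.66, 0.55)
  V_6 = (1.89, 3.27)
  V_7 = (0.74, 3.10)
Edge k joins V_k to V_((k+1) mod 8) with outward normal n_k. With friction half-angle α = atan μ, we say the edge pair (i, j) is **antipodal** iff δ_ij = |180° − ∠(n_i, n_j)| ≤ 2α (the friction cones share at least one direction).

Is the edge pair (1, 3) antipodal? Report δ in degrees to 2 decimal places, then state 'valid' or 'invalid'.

δ = 93.97°, invalid

α = atan 0.1 = 5.71°;  2α = 11.42°
edge 1: e_1 = (+0.06, -1.18);  n_1 = (-0.9987, -0.0508)
edge 3: e_3 = (+1.08, -0.02);  n_3 = (-0.0185, -0.9998)
∠(n_1, n_3) = 86.03°
δ = |180° − 86.03°| = 93.97°
93.97° > 2α = 11.42°  →  invalid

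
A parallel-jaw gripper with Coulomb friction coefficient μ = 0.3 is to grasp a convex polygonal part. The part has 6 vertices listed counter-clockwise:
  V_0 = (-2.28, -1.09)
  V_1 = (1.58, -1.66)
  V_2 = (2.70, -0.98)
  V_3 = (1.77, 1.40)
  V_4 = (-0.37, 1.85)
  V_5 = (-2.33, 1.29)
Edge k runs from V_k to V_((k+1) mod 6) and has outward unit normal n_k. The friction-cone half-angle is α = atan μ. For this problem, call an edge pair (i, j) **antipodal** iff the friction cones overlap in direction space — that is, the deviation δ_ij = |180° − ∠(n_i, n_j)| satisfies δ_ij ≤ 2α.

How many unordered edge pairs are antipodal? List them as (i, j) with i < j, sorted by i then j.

count = 4; pairs: (0,3), (0,4), (1,4), (2,5)

α = atan 0.3 = 16.70°;  2α = 33.40°
n_0 = (-0.1461, -0.9893)
n_1 = (+0.5190, -0.8548)
n_2 = (+0.9314, +0.3640)
n_3 = (+0.2058, +0.9786)
n_4 = (-0.2747, +0.9615)
n_5 = (-0.9998, -0.0210)
  (0,1): δ = 140.34°  ·
  (0,2): δ = 60.26°  ·
  (0,3): δ = 3.48°  ✓
  (0,4): δ = 24.35°  ✓
  (0,5): δ = 99.60°  ·
  (1,2): δ = 99.92°  ·
  (1,3): δ = 43.14°  ·
  (1,4): δ = 15.32°  ✓
  (1,5): δ = 59.94°  ·
  (2,3): δ = 123.22°  ·
  (2,4): δ = 95.40°  ·
  (2,5): δ = 20.14°  ✓
  (3,4): δ = 152.18°  ·
  (3,5): δ = 76.92°  ·
  (4,5): δ = 104.74°  ·
antipodal pairs: 4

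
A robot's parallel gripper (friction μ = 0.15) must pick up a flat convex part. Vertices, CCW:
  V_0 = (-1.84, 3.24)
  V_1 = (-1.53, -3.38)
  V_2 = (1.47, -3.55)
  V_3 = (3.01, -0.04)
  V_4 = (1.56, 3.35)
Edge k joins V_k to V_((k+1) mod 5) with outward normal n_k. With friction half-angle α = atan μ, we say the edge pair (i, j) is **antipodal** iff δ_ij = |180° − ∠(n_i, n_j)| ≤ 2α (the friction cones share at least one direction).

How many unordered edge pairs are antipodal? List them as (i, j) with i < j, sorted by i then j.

α = atan 0.15 = 8.53°;  2α = 17.06°
n_0 = (-0.9989, -0.0468)
n_1 = (-0.0566, -0.9984)
n_2 = (+0.9157, -0.4018)
n_3 = (+0.9194, +0.3933)
n_4 = (-0.0323, +0.9995)
  (0,1): δ = 95.92°  ·
  (0,2): δ = 26.37°  ·
  (0,3): δ = 20.48°  ·
  (0,4): δ = 89.17°  ·
  (1,2): δ = 110.45°  ·
  (1,3): δ = 63.60°  ·
  (1,4): δ = 5.10°  ✓
  (2,3): δ = 133.15°  ·
  (2,4): δ = 64.46°  ·
  (3,4): δ = 111.30°  ·
antipodal pairs: 1

count = 1; pairs: (1,4)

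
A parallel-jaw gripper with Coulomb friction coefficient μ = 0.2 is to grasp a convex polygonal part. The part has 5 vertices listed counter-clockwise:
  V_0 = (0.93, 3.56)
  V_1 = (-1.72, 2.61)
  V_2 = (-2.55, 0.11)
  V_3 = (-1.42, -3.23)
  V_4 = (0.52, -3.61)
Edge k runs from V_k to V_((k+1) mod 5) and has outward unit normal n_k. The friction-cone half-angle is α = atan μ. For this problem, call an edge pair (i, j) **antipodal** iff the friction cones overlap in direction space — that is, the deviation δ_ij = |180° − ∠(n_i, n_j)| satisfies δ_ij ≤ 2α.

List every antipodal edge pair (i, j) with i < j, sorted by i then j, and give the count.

α = atan 0.2 = 11.31°;  2α = 22.62°
n_0 = (-0.3375, +0.9413)
n_1 = (-0.9491, +0.3151)
n_2 = (-0.9473, -0.3205)
n_3 = (-0.1922, -0.9814)
n_4 = (+0.9984, -0.0571)
  (0,1): δ = 128.09°  ·
  (0,2): δ = 91.03°  ·
  (0,3): δ = 30.80°  ·
  (0,4): δ = 67.00°  ·
  (1,2): δ = 142.94°  ·
  (1,3): δ = 82.72°  ·
  (1,4): δ = 15.09°  ✓
  (2,3): δ = 119.77°  ·
  (2,4): δ = 21.96°  ✓
  (3,4): δ = 82.19°  ·
antipodal pairs: 2

count = 2; pairs: (1,4), (2,4)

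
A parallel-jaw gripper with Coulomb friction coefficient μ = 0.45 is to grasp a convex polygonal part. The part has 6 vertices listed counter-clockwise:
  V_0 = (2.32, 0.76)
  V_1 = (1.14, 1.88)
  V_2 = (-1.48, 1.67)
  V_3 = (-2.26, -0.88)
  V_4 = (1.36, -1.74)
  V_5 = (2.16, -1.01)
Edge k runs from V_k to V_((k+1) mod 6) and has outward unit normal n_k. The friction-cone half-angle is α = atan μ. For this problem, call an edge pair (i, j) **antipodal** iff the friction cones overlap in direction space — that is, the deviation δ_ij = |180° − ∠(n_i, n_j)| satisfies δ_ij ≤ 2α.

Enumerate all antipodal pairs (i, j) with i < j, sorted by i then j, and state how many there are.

α = atan 0.45 = 24.23°;  2α = 48.46°
n_0 = (+0.6884, +0.7253)
n_1 = (-0.0799, +0.9968)
n_2 = (-0.9563, +0.2925)
n_3 = (-0.2311, -0.9729)
n_4 = (+0.6741, -0.7387)
n_5 = (+0.9959, -0.0900)
  (0,1): δ = 131.91°  ·
  (0,2): δ = 63.50°  ·
  (0,3): δ = 30.14°  ✓
  (0,4): δ = 85.89°  ·
  (0,5): δ = 128.34°  ·
  (1,2): δ = 111.59°  ·
  (1,3): δ = 17.95°  ✓
  (1,4): δ = 37.80°  ✓
  (1,5): δ = 80.25°  ·
  (2,3): δ = 86.36°  ·
  (2,4): δ = 30.61°  ✓
  (2,5): δ = 11.84°  ✓
  (3,4): δ = 124.26°  ·
  (3,5): δ = 81.80°  ·
  (4,5): δ = 137.55°  ·
antipodal pairs: 5

count = 5; pairs: (0,3), (1,3), (1,4), (2,4), (2,5)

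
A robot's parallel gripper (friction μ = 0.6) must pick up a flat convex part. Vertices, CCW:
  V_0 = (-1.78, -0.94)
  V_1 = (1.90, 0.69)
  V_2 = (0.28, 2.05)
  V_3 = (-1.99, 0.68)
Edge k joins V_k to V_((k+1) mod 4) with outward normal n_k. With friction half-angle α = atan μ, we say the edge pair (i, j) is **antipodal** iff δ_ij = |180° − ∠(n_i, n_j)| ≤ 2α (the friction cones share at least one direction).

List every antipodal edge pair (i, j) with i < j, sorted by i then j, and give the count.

count = 2; pairs: (0,2), (1,3)

α = atan 0.6 = 30.96°;  2α = 61.93°
n_0 = (+0.4050, -0.9143)
n_1 = (+0.6430, +0.7659)
n_2 = (-0.5167, +0.8562)
n_3 = (-0.9917, -0.1286)
  (0,1): δ = 63.90°  ·
  (0,2): δ = 7.22°  ✓
  (0,3): δ = 73.50°  ·
  (1,2): δ = 108.87°  ·
  (1,3): δ = 42.60°  ✓
  (2,3): δ = 113.73°  ·
antipodal pairs: 2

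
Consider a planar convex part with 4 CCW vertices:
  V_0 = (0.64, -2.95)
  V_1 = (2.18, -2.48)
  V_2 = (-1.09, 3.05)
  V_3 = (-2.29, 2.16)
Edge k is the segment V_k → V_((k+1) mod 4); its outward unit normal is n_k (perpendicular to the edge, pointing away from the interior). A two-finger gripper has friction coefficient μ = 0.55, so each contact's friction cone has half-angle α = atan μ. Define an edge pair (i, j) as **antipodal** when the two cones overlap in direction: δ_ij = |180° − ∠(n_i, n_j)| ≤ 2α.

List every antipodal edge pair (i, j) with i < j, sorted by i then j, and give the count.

count = 2; pairs: (0,2), (1,3)

α = atan 0.55 = 28.81°;  2α = 57.62°
n_0 = (+0.2919, -0.9564)
n_1 = (+0.8608, +0.5090)
n_2 = (-0.5957, +0.8032)
n_3 = (-0.8675, -0.4974)
  (0,1): δ = 76.38°  ·
  (0,2): δ = 19.59°  ✓
  (0,3): δ = 102.86°  ·
  (1,2): δ = 84.03°  ·
  (1,3): δ = 0.77°  ✓
  (2,3): δ = 96.73°  ·
antipodal pairs: 2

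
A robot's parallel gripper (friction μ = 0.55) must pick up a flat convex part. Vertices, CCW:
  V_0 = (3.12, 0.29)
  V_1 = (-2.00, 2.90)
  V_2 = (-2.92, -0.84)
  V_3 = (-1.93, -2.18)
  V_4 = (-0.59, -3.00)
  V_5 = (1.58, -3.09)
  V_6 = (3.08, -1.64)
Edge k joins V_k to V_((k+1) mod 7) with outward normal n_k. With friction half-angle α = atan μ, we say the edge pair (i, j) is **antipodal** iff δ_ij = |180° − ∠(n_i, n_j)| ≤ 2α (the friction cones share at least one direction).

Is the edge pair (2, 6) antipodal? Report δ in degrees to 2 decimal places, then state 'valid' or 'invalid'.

δ = 37.64°, valid

α = atan 0.55 = 28.81°;  2α = 57.62°
edge 2: e_2 = (+0.99, -1.34);  n_2 = (-0.8043, -0.5942)
edge 6: e_6 = (+0.04, +1.93);  n_6 = (+0.9998, -0.0207)
∠(n_2, n_6) = 142.36°
δ = |180° − 142.36°| = 37.64°
37.64° ≤ 2α = 57.62°  →  valid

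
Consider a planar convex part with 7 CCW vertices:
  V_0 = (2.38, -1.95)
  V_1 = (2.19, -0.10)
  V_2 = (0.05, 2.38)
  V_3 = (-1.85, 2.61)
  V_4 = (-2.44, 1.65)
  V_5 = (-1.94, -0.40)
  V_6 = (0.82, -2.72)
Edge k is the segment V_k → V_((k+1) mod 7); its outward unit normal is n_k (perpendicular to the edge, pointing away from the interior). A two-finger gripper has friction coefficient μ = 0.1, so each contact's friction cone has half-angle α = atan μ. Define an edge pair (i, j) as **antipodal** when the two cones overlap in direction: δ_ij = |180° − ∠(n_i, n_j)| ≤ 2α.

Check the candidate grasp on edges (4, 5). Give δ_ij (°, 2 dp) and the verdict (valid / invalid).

α = atan 0.1 = 5.71°;  2α = 11.42°
edge 4: e_4 = (+0.50, -2.05);  n_4 = (-0.9715, -0.2370)
edge 5: e_5 = (+2.76, -2.32);  n_5 = (-0.6435, -0.7655)
∠(n_4, n_5) = 36.24°
δ = |180° − 36.24°| = 143.76°
143.76° > 2α = 11.42°  →  invalid

δ = 143.76°, invalid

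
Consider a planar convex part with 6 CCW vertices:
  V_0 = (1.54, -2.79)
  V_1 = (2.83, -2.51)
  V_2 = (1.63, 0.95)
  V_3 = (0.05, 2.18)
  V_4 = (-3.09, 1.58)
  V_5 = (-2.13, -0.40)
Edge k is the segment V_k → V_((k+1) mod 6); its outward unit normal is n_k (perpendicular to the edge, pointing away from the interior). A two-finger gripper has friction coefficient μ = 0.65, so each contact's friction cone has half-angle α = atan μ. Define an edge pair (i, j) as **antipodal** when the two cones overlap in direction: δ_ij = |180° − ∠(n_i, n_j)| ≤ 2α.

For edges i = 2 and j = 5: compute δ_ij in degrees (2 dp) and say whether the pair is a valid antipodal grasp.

α = atan 0.65 = 33.02°;  2α = 66.05°
edge 2: e_2 = (-1.58, +1.23);  n_2 = (+0.6143, +0.7891)
edge 5: e_5 = (+3.67, -2.39);  n_5 = (-0.5457, -0.8380)
∠(n_2, n_5) = 175.17°
δ = |180° − 175.17°| = 4.83°
4.83° ≤ 2α = 66.05°  →  valid

δ = 4.83°, valid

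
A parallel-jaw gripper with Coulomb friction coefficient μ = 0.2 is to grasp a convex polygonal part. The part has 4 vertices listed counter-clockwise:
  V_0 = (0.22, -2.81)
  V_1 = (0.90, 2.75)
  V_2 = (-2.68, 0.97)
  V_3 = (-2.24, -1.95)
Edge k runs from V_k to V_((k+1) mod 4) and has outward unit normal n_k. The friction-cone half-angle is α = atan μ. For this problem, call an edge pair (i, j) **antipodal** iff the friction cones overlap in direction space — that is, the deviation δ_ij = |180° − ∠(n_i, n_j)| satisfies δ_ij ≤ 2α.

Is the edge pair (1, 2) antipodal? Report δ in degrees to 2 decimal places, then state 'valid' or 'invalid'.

δ = 107.87°, invalid

α = atan 0.2 = 11.31°;  2α = 22.62°
edge 1: e_1 = (-3.58, -1.78);  n_1 = (-0.4452, +0.8954)
edge 2: e_2 = (+0.44, -2.92);  n_2 = (-0.9888, -0.1490)
∠(n_1, n_2) = 72.13°
δ = |180° − 72.13°| = 107.87°
107.87° > 2α = 22.62°  →  invalid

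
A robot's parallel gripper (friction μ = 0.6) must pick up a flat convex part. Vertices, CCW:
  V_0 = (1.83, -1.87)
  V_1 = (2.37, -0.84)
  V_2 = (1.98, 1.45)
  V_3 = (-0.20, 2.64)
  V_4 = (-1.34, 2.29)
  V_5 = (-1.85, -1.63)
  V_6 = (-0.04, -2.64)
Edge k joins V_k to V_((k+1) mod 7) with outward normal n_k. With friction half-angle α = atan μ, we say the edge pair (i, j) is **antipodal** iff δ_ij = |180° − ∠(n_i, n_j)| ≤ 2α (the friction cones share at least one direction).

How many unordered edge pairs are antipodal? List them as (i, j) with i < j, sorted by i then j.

α = atan 0.6 = 30.96°;  2α = 61.93°
n_0 = (+0.8857, -0.4643)
n_1 = (+0.9858, +0.1679)
n_2 = (+0.4791, +0.8777)
n_3 = (-0.2935, +0.9560)
n_4 = (-0.9916, +0.1290)
n_5 = (-0.4873, -0.8732)
n_6 = (+0.3807, -0.9247)
  (0,1): δ = 142.67°  ·
  (0,2): δ = 90.96°  ·
  (0,3): δ = 45.27°  ✓
  (0,4): δ = 20.25°  ✓
  (0,5): δ = 88.50°  ·
  (0,6): δ = 140.05°  ·
  (1,2): δ = 128.29°  ·
  (1,3): δ = 82.60°  ·
  (1,4): δ = 17.08°  ✓
  (1,5): δ = 51.17°  ✓
  (1,6): δ = 102.72°  ·
  (2,3): δ = 134.30°  ·
  (2,4): δ = 68.78°  ·
  (2,5): δ = 0.53°  ✓
  (2,6): δ = 51.01°  ✓
  (3,4): δ = 114.48°  ·
  (3,5): δ = 46.23°  ✓
  (3,6): δ = 5.31°  ✓
  (4,5): δ = 111.75°  ·
  (4,6): δ = 60.21°  ✓
  (5,6): δ = 128.46°  ·
antipodal pairs: 9

count = 9; pairs: (0,3), (0,4), (1,4), (1,5), (2,5), (2,6), (3,5), (3,6), (4,6)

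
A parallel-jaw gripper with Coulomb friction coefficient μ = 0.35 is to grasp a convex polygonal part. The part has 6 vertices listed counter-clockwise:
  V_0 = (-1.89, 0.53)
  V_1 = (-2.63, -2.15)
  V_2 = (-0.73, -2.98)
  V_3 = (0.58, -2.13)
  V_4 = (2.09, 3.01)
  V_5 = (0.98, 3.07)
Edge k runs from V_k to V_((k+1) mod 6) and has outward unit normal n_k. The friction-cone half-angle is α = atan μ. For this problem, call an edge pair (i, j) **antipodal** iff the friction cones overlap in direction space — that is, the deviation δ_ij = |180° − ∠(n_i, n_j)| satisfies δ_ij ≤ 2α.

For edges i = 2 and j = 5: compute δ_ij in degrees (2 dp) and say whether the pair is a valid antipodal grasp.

δ = 8.53°, valid

α = atan 0.35 = 19.29°;  2α = 38.58°
edge 2: e_2 = (+1.31, +0.85);  n_2 = (+0.5443, -0.8389)
edge 5: e_5 = (-2.87, -2.54);  n_5 = (-0.6627, +0.7488)
∠(n_2, n_5) = 171.47°
δ = |180° − 171.47°| = 8.53°
8.53° ≤ 2α = 38.58°  →  valid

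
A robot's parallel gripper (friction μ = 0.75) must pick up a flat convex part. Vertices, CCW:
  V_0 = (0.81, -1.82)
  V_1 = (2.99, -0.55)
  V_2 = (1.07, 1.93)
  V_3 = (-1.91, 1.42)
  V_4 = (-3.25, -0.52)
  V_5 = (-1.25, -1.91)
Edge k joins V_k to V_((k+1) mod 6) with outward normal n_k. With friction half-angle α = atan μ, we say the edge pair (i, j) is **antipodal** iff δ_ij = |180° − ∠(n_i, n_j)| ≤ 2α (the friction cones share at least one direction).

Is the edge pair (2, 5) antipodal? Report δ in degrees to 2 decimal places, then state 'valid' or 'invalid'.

α = atan 0.75 = 36.87°;  2α = 73.74°
edge 2: e_2 = (-2.98, -0.51);  n_2 = (-0.1687, +0.9857)
edge 5: e_5 = (+2.06, +0.09);  n_5 = (+0.0436, -0.9990)
∠(n_2, n_5) = 172.79°
δ = |180° − 172.79°| = 7.21°
7.21° ≤ 2α = 73.74°  →  valid

δ = 7.21°, valid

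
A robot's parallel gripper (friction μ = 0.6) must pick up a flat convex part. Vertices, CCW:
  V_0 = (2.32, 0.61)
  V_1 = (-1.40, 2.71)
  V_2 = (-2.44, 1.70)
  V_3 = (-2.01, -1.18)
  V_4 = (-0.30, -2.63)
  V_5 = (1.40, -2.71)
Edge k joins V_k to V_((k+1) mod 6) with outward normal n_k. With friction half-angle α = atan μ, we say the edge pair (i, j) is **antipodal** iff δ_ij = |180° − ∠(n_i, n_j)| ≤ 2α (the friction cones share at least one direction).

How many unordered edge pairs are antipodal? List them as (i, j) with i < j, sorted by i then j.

α = atan 0.6 = 30.96°;  2α = 61.93°
n_0 = (+0.4916, +0.8708)
n_1 = (-0.6967, +0.7174)
n_2 = (-0.9890, -0.1477)
n_3 = (-0.6467, -0.7627)
n_4 = (-0.0470, -0.9989)
n_5 = (+0.9637, -0.2670)
  (0,1): δ = 106.39°  ·
  (0,2): δ = 52.06°  ✓
  (0,3): δ = 10.85°  ✓
  (0,4): δ = 26.75°  ✓
  (0,5): δ = 103.96°  ·
  (1,2): δ = 125.67°  ·
  (1,3): δ = 84.46°  ·
  (1,4): δ = 46.86°  ✓
  (1,5): δ = 30.35°  ✓
  (2,3): δ = 138.79°  ·
  (2,4): δ = 101.19°  ·
  (2,5): δ = 23.98°  ✓
  (3,4): δ = 142.40°  ·
  (3,5): δ = 65.19°  ·
  (4,5): δ = 102.79°  ·
antipodal pairs: 6

count = 6; pairs: (0,2), (0,3), (0,4), (1,4), (1,5), (2,5)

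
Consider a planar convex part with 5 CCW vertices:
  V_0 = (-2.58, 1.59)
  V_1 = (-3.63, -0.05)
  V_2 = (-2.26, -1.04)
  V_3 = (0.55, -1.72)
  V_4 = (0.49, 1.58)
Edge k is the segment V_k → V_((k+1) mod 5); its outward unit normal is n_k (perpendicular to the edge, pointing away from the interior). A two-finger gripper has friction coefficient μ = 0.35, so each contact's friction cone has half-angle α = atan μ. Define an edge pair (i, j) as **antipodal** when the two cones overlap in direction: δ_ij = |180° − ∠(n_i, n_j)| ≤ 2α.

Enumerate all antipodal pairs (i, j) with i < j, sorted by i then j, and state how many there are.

α = atan 0.35 = 19.29°;  2α = 38.58°
n_0 = (-0.8422, +0.5392)
n_1 = (-0.5857, -0.8105)
n_2 = (-0.2352, -0.9719)
n_3 = (+0.9998, +0.0182)
n_4 = (+0.0033, +1.0000)
  (0,1): δ = 93.22°  ·
  (0,2): δ = 70.97°  ·
  (0,3): δ = 33.67°  ✓
  (0,4): δ = 122.44°  ·
  (1,2): δ = 157.75°  ·
  (1,3): δ = 53.11°  ·
  (1,4): δ = 35.67°  ✓
  (2,3): δ = 75.35°  ·
  (2,4): δ = 13.42°  ✓
  (3,4): δ = 91.23°  ·
antipodal pairs: 3

count = 3; pairs: (0,3), (1,4), (2,4)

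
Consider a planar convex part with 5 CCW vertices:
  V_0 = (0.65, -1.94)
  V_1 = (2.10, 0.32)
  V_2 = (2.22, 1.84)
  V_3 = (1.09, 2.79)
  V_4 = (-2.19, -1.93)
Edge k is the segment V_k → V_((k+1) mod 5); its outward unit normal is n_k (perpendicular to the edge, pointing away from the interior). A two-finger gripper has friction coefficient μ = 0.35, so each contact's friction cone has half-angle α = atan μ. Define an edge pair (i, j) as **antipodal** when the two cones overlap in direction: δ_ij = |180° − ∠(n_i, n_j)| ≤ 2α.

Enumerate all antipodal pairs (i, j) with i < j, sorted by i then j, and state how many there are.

α = atan 0.35 = 19.29°;  2α = 38.58°
n_0 = (+0.8417, -0.5400)
n_1 = (+0.9969, -0.0787)
n_2 = (+0.6435, +0.7654)
n_3 = (-0.8212, +0.5707)
n_4 = (-0.0035, -1.0000)
  (0,1): δ = 151.83°  ·
  (0,2): δ = 97.37°  ·
  (0,3): δ = 2.11°  ✓
  (0,4): δ = 122.48°  ·
  (1,2): δ = 125.54°  ·
  (1,3): δ = 30.28°  ✓
  (1,4): δ = 94.31°  ·
  (2,3): δ = 84.74°  ·
  (2,4): δ = 39.85°  ·
  (3,4): δ = 55.41°  ·
antipodal pairs: 2

count = 2; pairs: (0,3), (1,3)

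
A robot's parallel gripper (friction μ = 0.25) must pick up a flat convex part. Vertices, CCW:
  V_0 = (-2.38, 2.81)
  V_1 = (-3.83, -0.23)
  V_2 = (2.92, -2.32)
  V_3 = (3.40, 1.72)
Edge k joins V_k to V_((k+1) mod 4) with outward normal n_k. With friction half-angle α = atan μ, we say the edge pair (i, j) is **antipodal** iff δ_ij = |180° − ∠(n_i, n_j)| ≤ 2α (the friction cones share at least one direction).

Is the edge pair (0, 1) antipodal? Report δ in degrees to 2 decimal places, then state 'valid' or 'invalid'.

α = atan 0.25 = 14.04°;  2α = 28.07°
edge 0: e_0 = (-1.45, -3.04);  n_0 = (-0.9026, +0.4305)
edge 1: e_1 = (+6.75, -2.09);  n_1 = (-0.2958, -0.9553)
∠(n_0, n_1) = 98.30°
δ = |180° − 98.30°| = 81.70°
81.70° > 2α = 28.07°  →  invalid

δ = 81.70°, invalid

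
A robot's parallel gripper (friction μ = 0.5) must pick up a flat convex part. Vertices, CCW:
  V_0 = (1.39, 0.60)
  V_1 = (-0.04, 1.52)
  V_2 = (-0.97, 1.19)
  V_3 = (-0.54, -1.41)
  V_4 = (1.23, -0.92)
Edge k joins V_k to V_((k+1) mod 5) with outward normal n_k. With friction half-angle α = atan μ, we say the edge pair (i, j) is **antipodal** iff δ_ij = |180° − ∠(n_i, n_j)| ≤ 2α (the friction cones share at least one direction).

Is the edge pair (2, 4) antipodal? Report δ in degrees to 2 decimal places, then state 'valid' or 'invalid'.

α = atan 0.5 = 26.57°;  2α = 53.13°
edge 2: e_2 = (+0.43, -2.60);  n_2 = (-0.9866, -0.1632)
edge 4: e_4 = (+0.16, +1.52);  n_4 = (+0.9945, -0.1047)
∠(n_2, n_4) = 164.60°
δ = |180° − 164.60°| = 15.40°
15.40° ≤ 2α = 53.13°  →  valid

δ = 15.40°, valid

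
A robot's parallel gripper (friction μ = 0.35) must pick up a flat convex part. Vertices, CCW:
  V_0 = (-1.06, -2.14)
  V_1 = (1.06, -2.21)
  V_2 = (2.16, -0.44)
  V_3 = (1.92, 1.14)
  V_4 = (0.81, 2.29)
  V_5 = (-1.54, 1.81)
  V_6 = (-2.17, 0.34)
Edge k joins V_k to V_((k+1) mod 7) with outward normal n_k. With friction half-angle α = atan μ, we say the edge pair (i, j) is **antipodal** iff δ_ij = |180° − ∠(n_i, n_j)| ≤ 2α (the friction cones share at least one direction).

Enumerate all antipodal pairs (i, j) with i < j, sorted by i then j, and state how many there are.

α = atan 0.35 = 19.29°;  2α = 38.58°
n_0 = (-0.0330, -0.9995)
n_1 = (+0.8493, -0.5278)
n_2 = (+0.9887, +0.1502)
n_3 = (+0.7195, +0.6945)
n_4 = (-0.2001, +0.9798)
n_5 = (-0.9191, +0.3939)
n_6 = (-0.9127, -0.4085)
  (0,1): δ = 119.97°  ·
  (0,2): δ = 79.47°  ·
  (0,3): δ = 44.12°  ·
  (0,4): δ = 13.44°  ✓
  (0,5): δ = 68.69°  ·
  (0,6): δ = 116.00°  ·
  (1,2): δ = 139.50°  ·
  (1,3): δ = 104.15°  ·
  (1,4): δ = 46.60°  ·
  (1,5): δ = 8.66°  ✓
  (1,6): δ = 55.97°  ·
  (2,3): δ = 144.65°  ·
  (2,4): δ = 87.09°  ·
  (2,5): δ = 31.84°  ✓
  (2,6): δ = 15.48°  ✓
  (3,4): δ = 122.44°  ·
  (3,5): δ = 67.18°  ·
  (3,6): δ = 19.87°  ✓
  (4,5): δ = 124.74°  ·
  (4,6): δ = 77.43°  ·
  (5,6): δ = 132.69°  ·
antipodal pairs: 5

count = 5; pairs: (0,4), (1,5), (2,5), (2,6), (3,6)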